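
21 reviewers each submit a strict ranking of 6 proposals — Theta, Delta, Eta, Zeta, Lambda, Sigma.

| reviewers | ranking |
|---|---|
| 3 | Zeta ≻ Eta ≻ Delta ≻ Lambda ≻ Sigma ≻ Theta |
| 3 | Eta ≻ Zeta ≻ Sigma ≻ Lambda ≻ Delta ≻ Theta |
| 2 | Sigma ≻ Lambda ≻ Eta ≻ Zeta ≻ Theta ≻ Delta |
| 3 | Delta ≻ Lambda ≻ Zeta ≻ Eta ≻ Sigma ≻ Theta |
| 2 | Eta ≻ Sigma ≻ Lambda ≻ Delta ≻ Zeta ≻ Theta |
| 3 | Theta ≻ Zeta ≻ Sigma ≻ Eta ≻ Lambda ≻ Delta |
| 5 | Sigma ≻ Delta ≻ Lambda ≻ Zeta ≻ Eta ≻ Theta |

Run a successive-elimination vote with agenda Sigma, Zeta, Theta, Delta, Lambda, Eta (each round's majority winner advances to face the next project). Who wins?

Round 1: Sigma vs Zeta — 9–12, Zeta advances.
Round 2: Zeta vs Theta — 18–3, Zeta advances.
Round 3: Zeta vs Delta — 11–10, Zeta advances.
Round 4: Zeta vs Lambda — 9–12, Lambda advances.
Round 5: Lambda vs Eta — 10–11, Eta advances.
The agenda winner is Eta.

Eta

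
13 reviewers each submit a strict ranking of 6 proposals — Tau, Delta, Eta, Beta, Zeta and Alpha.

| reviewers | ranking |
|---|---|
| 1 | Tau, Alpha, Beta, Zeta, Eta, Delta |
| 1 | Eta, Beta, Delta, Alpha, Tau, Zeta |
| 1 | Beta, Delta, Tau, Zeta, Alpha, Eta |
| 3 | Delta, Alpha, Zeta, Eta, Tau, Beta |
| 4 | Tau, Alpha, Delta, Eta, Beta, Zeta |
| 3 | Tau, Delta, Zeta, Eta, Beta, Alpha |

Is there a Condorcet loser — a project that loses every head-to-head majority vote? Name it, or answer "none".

Head-to-head results (13 reviewers):
Tau vs Delta: Tau, 8–5.
Tau vs Eta: 1+1+4+3 = 9 for Tau, 4 for Eta — Tau by 9–4.
Tau vs Beta: Tau, 11–2.
Tau–Zeta: Tau 10–3.
Tau vs Alpha: 1+1+4+3 = 9 for Tau, 4 for Alpha — Tau by 9–4.
Delta–Eta: Delta 11–2.
Delta vs Beta: Delta preferred on 3+4+3 = 10 ballots; Delta wins 10–3.
Delta–Zeta: Delta 12–1.
Delta vs Alpha: 8 to 5, Delta.
Eta vs Beta: Eta, 11–2.
Eta vs Zeta: 1+4 = 5 for Eta, 8 for Zeta — Zeta by 8–5.
Eta vs Alpha: 4 to 9, Alpha.
Beta vs Zeta: Beta is ranked higher on 1+1+1+4 = 7 ballots, Zeta on 6. Beta wins 7–6.
Beta–Alpha: Alpha 8–5.
Zeta–Alpha: Alpha 9–4.
Each project has at least one pairwise win (Tau beats Delta; Delta beats Eta; Eta beats Beta; Beta beats Zeta; Zeta beats Eta; Alpha beats Eta) — no Condorcet loser.

none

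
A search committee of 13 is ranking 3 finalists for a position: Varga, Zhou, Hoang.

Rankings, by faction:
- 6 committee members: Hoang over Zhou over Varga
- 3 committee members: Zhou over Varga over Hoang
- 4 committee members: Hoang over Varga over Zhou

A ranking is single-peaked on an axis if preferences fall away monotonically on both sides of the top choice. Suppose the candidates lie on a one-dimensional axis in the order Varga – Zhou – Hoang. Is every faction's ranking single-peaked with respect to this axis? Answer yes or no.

Axis positions: Varga=1, Zhou=2, Hoang=3.
Faction 1 (peak Hoang at position 3): ranking walks positions 3-2-1, expanding outward from the peak — single-peaked.
Faction 2 (peak Zhou at position 2): ranking walks positions 2-1-3, expanding outward from the peak — single-peaked.
Faction 3: ranking walks positions 3-1-2; Varga is ranked above Zhou even though Zhou lies between Varga and the peak Hoang on the axis — preferences dip and rise again. Not single-peaked.
Faction 3 violates single-peakedness, so the profile is not single-peaked on this axis.

no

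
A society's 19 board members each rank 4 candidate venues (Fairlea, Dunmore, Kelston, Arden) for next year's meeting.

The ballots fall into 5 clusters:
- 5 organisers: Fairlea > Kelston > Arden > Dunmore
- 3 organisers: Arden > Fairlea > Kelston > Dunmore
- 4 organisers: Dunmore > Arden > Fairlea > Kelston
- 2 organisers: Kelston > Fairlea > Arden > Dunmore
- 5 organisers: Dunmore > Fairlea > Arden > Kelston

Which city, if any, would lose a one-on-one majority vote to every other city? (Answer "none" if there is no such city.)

Pairwise majorities:
Fairlea–Dunmore: Fairlea 10–9.
Fairlea vs Kelston: 5+3+4+5 = 17 for Fairlea, 2 for Kelston — Fairlea by 17–2.
Fairlea–Arden: Fairlea 12–7.
Dunmore vs Kelston: Kelston wins 10–9.
Dunmore vs Arden: Arden, 10–9.
Kelston vs Arden: Arden wins 12–7.
Only Dunmore has no wins; Dunmore is the Condorcet loser.

Dunmore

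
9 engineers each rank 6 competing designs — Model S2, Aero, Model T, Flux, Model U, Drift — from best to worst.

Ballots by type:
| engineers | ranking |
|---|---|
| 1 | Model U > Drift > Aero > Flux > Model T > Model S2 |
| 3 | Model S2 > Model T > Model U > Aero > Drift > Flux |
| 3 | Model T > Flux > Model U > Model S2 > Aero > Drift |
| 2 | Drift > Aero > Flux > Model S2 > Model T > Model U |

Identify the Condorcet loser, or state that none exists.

none

Pairwise majorities:
Model S2 vs Aero: 3+3 = 6 for Model S2, 3 for Aero — Model S2 by 6–3.
Model S2 vs Model T: Model S2 is ranked higher on 3+2 = 5 ballots, Model T on 4. Model S2 wins 5–4.
Model S2 vs Flux: Flux wins 6–3.
Model S2–Model U: Model S2 5–4.
Model S2 vs Drift: Model S2, 6–3.
Aero vs Model T: Model T, 6–3.
Aero vs Flux: Aero preferred on 1+3+2 = 6 ballots; Aero wins 6–3.
Aero vs Model U: 2 for Aero, 7 for Model U — Model U by 7–2.
Aero vs Drift: Aero, 6–3.
Model T vs Flux: Model T preferred on 3+3 = 6 ballots; Model T wins 6–3.
Model T vs Model U: Model T wins 8–1.
Model T vs Drift: Model T is ranked higher on 3+3 = 6 ballots, Drift on 3. Model T wins 6–3.
Flux–Model U: Flux 5–4.
Flux vs Drift: 3 to 6, Drift.
Model U vs Drift: Model U is ranked higher on 1+3+3 = 7 ballots, Drift on 2. Model U wins 7–2.
Every design wins at least one matchup (Model S2 beats Aero; Aero beats Flux; Model T beats Aero; Flux beats Model S2; Model U beats Aero; Drift beats Flux), so there is no Condorcet loser.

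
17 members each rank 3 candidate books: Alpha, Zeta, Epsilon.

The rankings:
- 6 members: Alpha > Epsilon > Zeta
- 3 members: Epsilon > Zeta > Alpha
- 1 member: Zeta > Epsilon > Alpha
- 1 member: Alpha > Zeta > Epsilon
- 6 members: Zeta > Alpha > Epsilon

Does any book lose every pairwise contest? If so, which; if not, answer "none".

none

Head-to-head results (17 members):
Alpha vs Zeta: 6+1 = 7 for Alpha, 10 for Zeta — Zeta by 10–7.
Alpha vs Epsilon: 6+1+6 = 13 for Alpha, 4 for Epsilon — Alpha by 13–4.
Zeta vs Epsilon: Zeta is ranked higher on 1+1+6 = 8 ballots, Epsilon on 9. Epsilon wins 9–8.
Each book has at least one pairwise win (Alpha beats Epsilon; Zeta beats Alpha; Epsilon beats Zeta) — no Condorcet loser.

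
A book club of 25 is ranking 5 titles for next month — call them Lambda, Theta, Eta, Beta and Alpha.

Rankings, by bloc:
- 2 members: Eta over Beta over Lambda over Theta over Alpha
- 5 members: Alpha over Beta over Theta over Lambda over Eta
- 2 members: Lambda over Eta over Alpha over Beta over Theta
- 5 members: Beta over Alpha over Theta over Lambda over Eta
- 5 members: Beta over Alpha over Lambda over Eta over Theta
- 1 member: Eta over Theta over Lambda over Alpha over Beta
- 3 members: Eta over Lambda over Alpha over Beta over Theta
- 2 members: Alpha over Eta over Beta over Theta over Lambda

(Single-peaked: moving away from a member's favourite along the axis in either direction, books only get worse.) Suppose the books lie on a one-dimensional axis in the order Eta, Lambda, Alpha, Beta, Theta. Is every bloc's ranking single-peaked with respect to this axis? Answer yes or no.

no

Axis positions: Eta=1, Lambda=2, Alpha=3, Beta=4, Theta=5.
Bloc 1: ranking walks positions 1-4-2-5-3; Beta is ranked above Lambda even though Lambda lies between Beta and the peak Eta on the axis — preferences dip and rise again. Not single-peaked.
Bloc 2 (peak Alpha at position 3): ranking walks positions 3-4-5-2-1, expanding outward from the peak — single-peaked.
Bloc 3 (peak Lambda at position 2): ranking walks positions 2-1-3-4-5, expanding outward from the peak — single-peaked.
Bloc 4 (peak Beta at position 4): ranking walks positions 4-3-5-2-1, expanding outward from the peak — single-peaked.
Bloc 5 (peak Beta at position 4): ranking walks positions 4-3-2-1-5, expanding outward from the peak — single-peaked.
Bloc 6: ranking walks positions 1-5-2-3-4; Theta is ranked above Lambda even though Lambda lies between Theta and the peak Eta on the axis — preferences dip and rise again. Not single-peaked.
Bloc 7 (peak Eta at position 1): ranking walks positions 1-2-3-4-5, expanding outward from the peak — single-peaked.
Bloc 8: ranking walks positions 3-1-4-5-2; Eta is ranked above Lambda even though Lambda lies between Eta and the peak Alpha on the axis — preferences dip and rise again. Not single-peaked.
Bloc 1 violates single-peakedness, so the profile is not single-peaked on this axis.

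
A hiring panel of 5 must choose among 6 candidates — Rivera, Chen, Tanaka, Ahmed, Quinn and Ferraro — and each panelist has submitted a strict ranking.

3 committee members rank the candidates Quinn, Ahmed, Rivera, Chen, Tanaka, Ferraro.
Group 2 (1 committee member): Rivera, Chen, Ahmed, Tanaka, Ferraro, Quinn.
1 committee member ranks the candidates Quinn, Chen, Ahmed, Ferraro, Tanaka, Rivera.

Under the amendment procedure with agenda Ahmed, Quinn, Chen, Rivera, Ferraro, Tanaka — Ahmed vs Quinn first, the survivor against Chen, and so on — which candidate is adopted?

Round 1: Ahmed vs Quinn — 1–4, Quinn advances.
Round 2: Quinn vs Chen — 4–1, Quinn advances.
Round 3: Quinn vs Rivera — 4–1, Quinn advances.
Round 4: Quinn vs Ferraro — 4–1, Quinn advances.
Round 5: Quinn vs Tanaka — 4–1, Quinn advances.
The agenda winner is Quinn.

Quinn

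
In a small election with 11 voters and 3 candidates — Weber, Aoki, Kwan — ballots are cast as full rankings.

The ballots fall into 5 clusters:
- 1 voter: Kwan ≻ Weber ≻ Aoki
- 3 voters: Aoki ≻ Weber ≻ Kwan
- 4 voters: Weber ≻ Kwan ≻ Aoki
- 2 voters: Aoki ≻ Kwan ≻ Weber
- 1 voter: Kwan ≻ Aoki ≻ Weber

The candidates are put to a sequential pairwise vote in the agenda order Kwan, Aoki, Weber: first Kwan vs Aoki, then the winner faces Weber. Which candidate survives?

Weber

Round 1: Kwan vs Aoki — 6–5, Kwan advances.
Round 2: Kwan vs Weber — 4–7, Weber advances.
Weber survives the agenda.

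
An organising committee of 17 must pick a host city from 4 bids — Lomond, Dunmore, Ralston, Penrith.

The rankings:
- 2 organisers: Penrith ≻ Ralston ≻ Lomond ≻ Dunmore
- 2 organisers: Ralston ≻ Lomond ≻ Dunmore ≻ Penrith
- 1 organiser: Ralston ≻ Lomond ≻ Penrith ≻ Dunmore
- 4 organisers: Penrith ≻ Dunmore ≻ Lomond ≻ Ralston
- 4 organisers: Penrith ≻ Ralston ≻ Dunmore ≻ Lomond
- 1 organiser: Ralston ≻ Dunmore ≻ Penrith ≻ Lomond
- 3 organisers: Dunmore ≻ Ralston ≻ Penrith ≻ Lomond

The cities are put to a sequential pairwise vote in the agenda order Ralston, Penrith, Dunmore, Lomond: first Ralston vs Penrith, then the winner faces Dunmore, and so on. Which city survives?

Round 1: Ralston vs Penrith — 7–10, Penrith advances.
Round 2: Penrith vs Dunmore — 11–6, Penrith advances.
Round 3: Penrith vs Lomond — 14–3, Penrith advances.
The agenda winner is Penrith.

Penrith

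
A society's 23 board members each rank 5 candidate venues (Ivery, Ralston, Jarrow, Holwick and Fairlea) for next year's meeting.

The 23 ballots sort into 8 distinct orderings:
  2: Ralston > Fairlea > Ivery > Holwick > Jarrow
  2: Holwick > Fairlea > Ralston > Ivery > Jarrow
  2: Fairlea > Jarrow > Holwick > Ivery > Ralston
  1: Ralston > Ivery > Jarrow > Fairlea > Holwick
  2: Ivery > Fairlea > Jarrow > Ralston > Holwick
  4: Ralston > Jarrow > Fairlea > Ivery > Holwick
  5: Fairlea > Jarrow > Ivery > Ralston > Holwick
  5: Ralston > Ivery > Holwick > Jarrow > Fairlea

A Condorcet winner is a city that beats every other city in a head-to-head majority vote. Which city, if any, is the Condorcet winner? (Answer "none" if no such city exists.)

Ralston

Pairwise majorities:
Ivery vs Ralston: Ralston wins 14–9.
Ivery–Jarrow: Ivery 12–11.
Ivery–Holwick: Ivery 19–4.
Ivery vs Fairlea: Fairlea, 15–8.
Ralston vs Jarrow: Ralston, 14–9.
Ralston vs Holwick: Ralston, 19–4.
Ralston–Fairlea: Ralston 12–11.
Jarrow vs Holwick: Jarrow wins 14–9.
Jarrow vs Fairlea: Fairlea, 13–10.
Holwick–Fairlea: Fairlea 16–7.
Ralston defeats every rival head-to-head and is the Condorcet winner.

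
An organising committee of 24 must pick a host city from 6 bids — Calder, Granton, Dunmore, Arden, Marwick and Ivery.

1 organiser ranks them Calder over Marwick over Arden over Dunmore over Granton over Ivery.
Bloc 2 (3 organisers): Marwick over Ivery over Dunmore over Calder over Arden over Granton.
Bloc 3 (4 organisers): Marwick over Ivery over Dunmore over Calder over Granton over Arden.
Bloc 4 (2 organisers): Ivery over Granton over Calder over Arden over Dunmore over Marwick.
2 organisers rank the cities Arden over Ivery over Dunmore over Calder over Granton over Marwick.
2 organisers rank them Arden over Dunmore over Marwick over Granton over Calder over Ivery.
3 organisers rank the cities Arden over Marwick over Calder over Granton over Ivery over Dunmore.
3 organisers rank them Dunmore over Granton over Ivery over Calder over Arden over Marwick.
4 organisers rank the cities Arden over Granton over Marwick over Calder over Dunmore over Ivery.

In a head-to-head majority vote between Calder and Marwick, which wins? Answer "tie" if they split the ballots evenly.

Marwick

Ballots ranking Calder above Marwick: 1 + 2 + 2 + 3 = 8.
Ballots ranking Marwick above Calder: 24 − 8 = 16.
Marwick wins the head-to-head 16–8.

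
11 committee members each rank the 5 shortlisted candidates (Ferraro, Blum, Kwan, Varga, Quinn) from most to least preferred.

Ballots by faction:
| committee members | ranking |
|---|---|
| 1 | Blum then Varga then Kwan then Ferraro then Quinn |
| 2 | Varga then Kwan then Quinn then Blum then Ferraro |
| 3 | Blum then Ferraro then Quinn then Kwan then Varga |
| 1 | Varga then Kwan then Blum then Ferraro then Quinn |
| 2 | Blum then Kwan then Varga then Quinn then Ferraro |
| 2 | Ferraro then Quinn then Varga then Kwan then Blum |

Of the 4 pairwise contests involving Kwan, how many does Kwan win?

2

Kwan against each rival (11 committee members):
Kwan vs Ferraro: Kwan is ranked higher on 1+2+1+2 = 6 ballots, Ferraro on 5. Kwan wins 6–5.
Kwan vs Blum: Kwan preferred on 2+1+2 = 5 ballots; Blum wins 6–5.
Kwan–Varga: Varga 6–5.
Kwan vs Quinn: 6 to 5, Kwan.
Kwan beats Ferraro, Quinn; loses to Blum, Varga — 2 pairwise wins.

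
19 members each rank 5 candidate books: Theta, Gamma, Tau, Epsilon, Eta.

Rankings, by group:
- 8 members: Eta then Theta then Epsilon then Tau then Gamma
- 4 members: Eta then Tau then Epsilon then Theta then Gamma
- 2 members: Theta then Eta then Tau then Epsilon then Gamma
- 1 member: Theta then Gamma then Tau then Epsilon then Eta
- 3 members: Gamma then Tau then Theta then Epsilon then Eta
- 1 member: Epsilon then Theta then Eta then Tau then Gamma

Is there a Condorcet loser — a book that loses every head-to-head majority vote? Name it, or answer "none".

Head-to-head results (19 members):
Theta vs Gamma: 16 to 3, Theta.
Theta vs Tau: Theta is ranked higher on 8+2+1+1 = 12 ballots, Tau on 7. Theta wins 12–7.
Theta–Epsilon: Theta 14–5.
Theta vs Eta: Theta preferred on 2+1+3+1 = 7 ballots; Eta wins 12–7.
Gamma vs Tau: Tau, 15–4.
Gamma–Epsilon: Epsilon 15–4.
Gamma vs Eta: Gamma is ranked higher on 1+3 = 4 ballots, Eta on 15. Eta wins 15–4.
Tau vs Epsilon: Tau is ranked higher on 4+2+1+3 = 10 ballots, Epsilon on 9. Tau wins 10–9.
Tau–Eta: Eta 15–4.
Epsilon vs Eta: Epsilon is ranked higher on 1+3+1 = 5 ballots, Eta on 14. Eta wins 14–5.
Gamma is beaten in every head-to-head and is the Condorcet loser.

Gamma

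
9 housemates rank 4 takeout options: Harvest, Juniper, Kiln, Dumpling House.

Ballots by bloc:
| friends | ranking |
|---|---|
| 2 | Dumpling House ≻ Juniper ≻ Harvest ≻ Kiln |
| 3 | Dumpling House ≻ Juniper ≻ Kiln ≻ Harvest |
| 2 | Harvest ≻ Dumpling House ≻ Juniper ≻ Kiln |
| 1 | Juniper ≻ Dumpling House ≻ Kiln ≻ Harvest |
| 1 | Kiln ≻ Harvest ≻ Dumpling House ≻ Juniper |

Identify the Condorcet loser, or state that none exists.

Head-to-head results (9 friends):
Harvest vs Juniper: Harvest preferred on 2+1 = 3 ballots; Juniper wins 6–3.
Harvest vs Kiln: Kiln, 5–4.
Harvest vs Dumpling House: Dumpling House wins 6–3.
Juniper vs Kiln: 8 to 1, Juniper.
Juniper vs Dumpling House: Juniper preferred on 1 ballot; Dumpling House wins 8–1.
Kiln vs Dumpling House: Dumpling House wins 8–1.
Only Harvest has no wins; Harvest is the Condorcet loser.

Harvest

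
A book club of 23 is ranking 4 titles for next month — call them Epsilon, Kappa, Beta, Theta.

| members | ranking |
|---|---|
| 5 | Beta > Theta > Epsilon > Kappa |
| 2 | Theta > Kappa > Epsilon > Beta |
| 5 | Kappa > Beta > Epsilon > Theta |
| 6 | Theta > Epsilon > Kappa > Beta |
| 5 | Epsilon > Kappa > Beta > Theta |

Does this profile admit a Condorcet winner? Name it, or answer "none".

Check each pair by majority over 23 ballots:
Epsilon–Kappa: Epsilon 16–7.
Epsilon vs Beta: Epsilon is ranked higher on 2+6+5 = 13 ballots, Beta on 10. Epsilon wins 13–10.
Epsilon vs Theta: Theta wins 13–10.
Kappa vs Beta: 18 to 5, Kappa.
Kappa vs Theta: Kappa is ranked higher on 5+5 = 10 ballots, Theta on 13. Theta wins 13–10.
Beta vs Theta: 15 to 8, Beta.
Each book drops at least one matchup (Epsilon loses to Theta; Kappa loses to Epsilon; Beta loses to Epsilon; Theta loses to Beta); the cycle Epsilon → Beta → Theta → Epsilon rules out a Condorcet winner.

none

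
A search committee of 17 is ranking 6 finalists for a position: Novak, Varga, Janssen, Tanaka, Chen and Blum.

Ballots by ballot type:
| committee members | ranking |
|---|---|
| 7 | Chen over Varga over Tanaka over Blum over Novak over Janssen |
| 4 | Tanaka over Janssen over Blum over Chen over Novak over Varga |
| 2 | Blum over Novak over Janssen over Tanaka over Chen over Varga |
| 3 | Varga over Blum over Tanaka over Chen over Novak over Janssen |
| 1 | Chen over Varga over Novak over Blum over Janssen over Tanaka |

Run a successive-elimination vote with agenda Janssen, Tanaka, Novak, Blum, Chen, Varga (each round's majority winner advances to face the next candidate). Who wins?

Varga

Round 1: Janssen vs Tanaka — 3–14, Tanaka advances.
Round 2: Tanaka vs Novak — 14–3, Tanaka advances.
Round 3: Tanaka vs Blum — 11–6, Tanaka advances.
Round 4: Tanaka vs Chen — 9–8, Tanaka advances.
Round 5: Tanaka vs Varga — 6–11, Varga advances.
The agenda winner is Varga.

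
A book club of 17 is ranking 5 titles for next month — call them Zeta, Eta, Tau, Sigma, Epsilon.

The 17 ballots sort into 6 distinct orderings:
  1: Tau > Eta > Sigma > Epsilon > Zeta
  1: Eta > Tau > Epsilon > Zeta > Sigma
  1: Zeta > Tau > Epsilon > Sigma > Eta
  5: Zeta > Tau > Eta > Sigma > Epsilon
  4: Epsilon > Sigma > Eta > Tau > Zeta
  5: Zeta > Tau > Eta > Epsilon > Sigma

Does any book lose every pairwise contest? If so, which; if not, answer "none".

Pairwise majorities:
Zeta–Eta: Zeta 11–6.
Zeta vs Tau: Zeta, 11–6.
Zeta vs Sigma: Zeta is ranked higher on 1+1+5+5 = 12 ballots, Sigma on 5. Zeta wins 12–5.
Zeta vs Epsilon: Zeta is ranked higher on 1+5+5 = 11 ballots, Epsilon on 6. Zeta wins 11–6.
Eta vs Tau: Eta is ranked higher on 1+4 = 5 ballots, Tau on 12. Tau wins 12–5.
Eta vs Sigma: Eta is ranked higher on 1+1+5+5 = 12 ballots, Sigma on 5. Eta wins 12–5.
Eta vs Epsilon: Eta preferred on 1+1+5+5 = 12 ballots; Eta wins 12–5.
Tau vs Sigma: 1+1+1+5+5 = 13 for Tau, 4 for Sigma — Tau by 13–4.
Tau vs Epsilon: Tau, 13–4.
Sigma vs Epsilon: Sigma preferred on 1+5 = 6 ballots; Epsilon wins 11–6.
Sigma loses to every other book — it is the Condorcet loser.

Sigma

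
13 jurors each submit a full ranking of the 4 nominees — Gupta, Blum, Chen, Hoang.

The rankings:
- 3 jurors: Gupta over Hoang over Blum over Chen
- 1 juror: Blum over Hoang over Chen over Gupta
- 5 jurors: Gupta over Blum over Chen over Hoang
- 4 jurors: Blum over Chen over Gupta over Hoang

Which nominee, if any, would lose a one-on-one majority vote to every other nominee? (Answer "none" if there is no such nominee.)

Hoang

Pairwise majorities:
Gupta vs Blum: 8 to 5, Gupta.
Gupta–Chen: Gupta 8–5.
Gupta vs Hoang: Gupta preferred on 3+5+4 = 12 ballots; Gupta wins 12–1.
Blum vs Chen: Blum preferred on 3+1+5+4 = 13 ballots; Blum wins 13–0.
Blum vs Hoang: 1+5+4 = 10 for Blum, 3 for Hoang — Blum by 10–3.
Chen–Hoang: Chen 9–4.
Hoang is beaten in every head-to-head and is the Condorcet loser.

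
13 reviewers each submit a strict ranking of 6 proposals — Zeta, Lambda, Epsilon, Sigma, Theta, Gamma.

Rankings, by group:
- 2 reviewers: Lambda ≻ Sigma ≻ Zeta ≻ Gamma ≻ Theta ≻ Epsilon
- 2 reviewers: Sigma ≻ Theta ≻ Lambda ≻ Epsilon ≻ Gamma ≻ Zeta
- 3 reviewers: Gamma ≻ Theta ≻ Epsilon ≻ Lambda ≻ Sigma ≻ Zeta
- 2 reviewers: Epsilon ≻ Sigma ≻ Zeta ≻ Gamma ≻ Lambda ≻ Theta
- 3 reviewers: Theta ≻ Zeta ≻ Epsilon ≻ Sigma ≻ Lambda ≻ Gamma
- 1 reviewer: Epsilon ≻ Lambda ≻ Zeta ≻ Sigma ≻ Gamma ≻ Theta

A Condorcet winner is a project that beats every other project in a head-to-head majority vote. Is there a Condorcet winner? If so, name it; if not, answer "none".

Check each pair by majority over 13 ballots:
Zeta vs Lambda: Lambda wins 8–5.
Zeta–Epsilon: Epsilon 8–5.
Zeta–Sigma: Sigma 9–4.
Zeta vs Theta: Theta wins 8–5.
Zeta vs Gamma: Zeta wins 8–5.
Lambda vs Epsilon: Epsilon, 9–4.
Lambda vs Sigma: Sigma wins 7–6.
Lambda vs Theta: Theta, 8–5.
Lambda–Gamma: Lambda 8–5.
Epsilon vs Sigma: Epsilon, 9–4.
Epsilon–Theta: Theta 10–3.
Epsilon–Gamma: Epsilon 8–5.
Sigma vs Theta: Sigma, 7–6.
Sigma vs Gamma: Sigma wins 10–3.
Theta–Gamma: Gamma 8–5.
Every project loses at least once (Zeta loses to Lambda; Lambda loses to Epsilon; Epsilon loses to Theta; Sigma loses to Epsilon; Theta loses to Sigma; Gamma loses to Zeta). The majority relation contains the cycle Zeta beats Gamma beats Theta beats Zeta, so there is no Condorcet winner.

none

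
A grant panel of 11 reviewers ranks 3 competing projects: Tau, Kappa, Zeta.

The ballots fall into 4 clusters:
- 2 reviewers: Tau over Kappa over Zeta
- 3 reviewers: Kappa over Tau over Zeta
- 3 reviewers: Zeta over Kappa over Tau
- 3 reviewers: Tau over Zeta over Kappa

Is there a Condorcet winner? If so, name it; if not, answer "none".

Check each pair by majority over 11 ballots:
Tau vs Kappa: 2+3 = 5 for Tau, 6 for Kappa — Kappa by 6–5.
Tau vs Zeta: 8 to 3, Tau.
Kappa vs Zeta: 5 to 6, Zeta.
Every project loses at least once (Tau loses to Kappa; Kappa loses to Zeta; Zeta loses to Tau). The majority relation contains the cycle Tau → Zeta → Kappa → Tau, so there is no Condorcet winner.

none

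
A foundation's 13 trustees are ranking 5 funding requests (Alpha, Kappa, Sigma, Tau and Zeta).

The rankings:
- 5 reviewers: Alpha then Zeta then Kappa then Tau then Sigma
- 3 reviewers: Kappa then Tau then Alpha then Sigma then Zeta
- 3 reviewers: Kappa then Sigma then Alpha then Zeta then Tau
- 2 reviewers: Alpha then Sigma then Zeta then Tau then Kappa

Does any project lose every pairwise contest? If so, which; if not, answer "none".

Head-to-head results (13 reviewers):
Alpha vs Kappa: 7 to 6, Alpha.
Alpha–Sigma: Alpha 10–3.
Alpha vs Tau: Alpha wins 10–3.
Alpha–Zeta: Alpha 13–0.
Kappa vs Sigma: Kappa wins 11–2.
Kappa vs Tau: Kappa wins 11–2.
Kappa vs Zeta: Zeta, 7–6.
Sigma vs Tau: Tau, 8–5.
Sigma vs Zeta: Sigma, 8–5.
Tau vs Zeta: Tau preferred on 3 ballots; Zeta wins 10–3.
Every project wins at least one matchup (Alpha beats Kappa; Kappa beats Sigma; Sigma beats Zeta; Tau beats Sigma; Zeta beats Kappa), so there is no Condorcet loser.

none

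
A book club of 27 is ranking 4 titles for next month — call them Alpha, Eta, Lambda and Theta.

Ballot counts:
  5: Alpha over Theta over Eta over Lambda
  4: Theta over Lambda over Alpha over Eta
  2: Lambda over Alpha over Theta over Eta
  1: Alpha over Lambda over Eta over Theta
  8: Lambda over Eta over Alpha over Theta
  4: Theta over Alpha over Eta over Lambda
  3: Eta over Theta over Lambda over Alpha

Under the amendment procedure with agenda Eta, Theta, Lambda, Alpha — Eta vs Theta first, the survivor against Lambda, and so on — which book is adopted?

Alpha

Round 1: Eta vs Theta — 12–15, Theta advances.
Round 2: Theta vs Lambda — 16–11, Theta advances.
Round 3: Theta vs Alpha — 11–16, Alpha advances.
Alpha survives the agenda.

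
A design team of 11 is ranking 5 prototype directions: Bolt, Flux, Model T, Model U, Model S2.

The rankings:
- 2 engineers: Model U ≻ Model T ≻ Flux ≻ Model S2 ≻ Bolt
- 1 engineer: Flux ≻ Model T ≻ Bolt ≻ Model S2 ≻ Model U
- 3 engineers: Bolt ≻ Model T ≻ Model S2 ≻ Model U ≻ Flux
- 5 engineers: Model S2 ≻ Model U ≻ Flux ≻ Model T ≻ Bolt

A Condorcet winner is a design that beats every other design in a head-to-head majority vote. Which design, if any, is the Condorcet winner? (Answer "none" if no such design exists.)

Pairwise majorities:
Bolt–Flux: Flux 8–3.
Bolt–Model T: Model T 8–3.
Bolt vs Model U: 4 to 7, Model U.
Bolt vs Model S2: 4 to 7, Model S2.
Flux vs Model T: 6 to 5, Flux.
Flux vs Model U: Flux preferred on 1 ballot; Model U wins 10–1.
Flux vs Model S2: 3 to 8, Model S2.
Model T vs Model U: Model U, 7–4.
Model T vs Model S2: Model T preferred on 2+1+3 = 6 ballots; Model T wins 6–5.
Model U vs Model S2: 2 for Model U, 9 for Model S2 — Model S2 by 9–2.
Every design loses at least once (Bolt loses to Flux; Flux loses to Model U; Model T loses to Flux; Model U loses to Model S2; Model S2 loses to Model T). The majority relation contains the cycle Flux > Model T > Model S2 > Flux, so there is no Condorcet winner.

none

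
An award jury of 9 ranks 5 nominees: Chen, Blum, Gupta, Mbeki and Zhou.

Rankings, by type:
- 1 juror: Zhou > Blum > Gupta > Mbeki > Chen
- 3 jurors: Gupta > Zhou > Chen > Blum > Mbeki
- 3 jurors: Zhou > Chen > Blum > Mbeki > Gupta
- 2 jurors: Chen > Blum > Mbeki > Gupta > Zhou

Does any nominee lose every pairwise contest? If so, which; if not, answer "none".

none

Head-to-head results (9 jurors):
Chen vs Blum: Chen preferred on 3+3+2 = 8 ballots; Chen wins 8–1.
Chen vs Gupta: Chen preferred on 3+2 = 5 ballots; Chen wins 5–4.
Chen vs Mbeki: 8 to 1, Chen.
Chen vs Zhou: Zhou wins 7–2.
Blum–Gupta: Blum 6–3.
Blum–Mbeki: Blum 9–0.
Blum vs Zhou: Blum preferred on 2 ballots; Zhou wins 7–2.
Gupta vs Mbeki: Mbeki wins 5–4.
Gupta vs Zhou: Gupta wins 5–4.
Mbeki vs Zhou: Zhou, 7–2.
Every nominee wins at least one matchup (Chen beats Blum; Blum beats Gupta; Gupta beats Zhou; Mbeki beats Gupta; Zhou beats Chen), so there is no Condorcet loser.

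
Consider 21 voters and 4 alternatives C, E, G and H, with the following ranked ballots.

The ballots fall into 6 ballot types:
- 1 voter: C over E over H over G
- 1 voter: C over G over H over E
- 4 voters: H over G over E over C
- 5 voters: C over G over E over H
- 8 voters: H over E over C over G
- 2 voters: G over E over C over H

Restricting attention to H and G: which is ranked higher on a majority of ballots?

Ballots ranking H above G: 1 + 4 + 8 = 13.
Ballots ranking G above H: 21 − 13 = 8.
H wins the head-to-head 13–8.

H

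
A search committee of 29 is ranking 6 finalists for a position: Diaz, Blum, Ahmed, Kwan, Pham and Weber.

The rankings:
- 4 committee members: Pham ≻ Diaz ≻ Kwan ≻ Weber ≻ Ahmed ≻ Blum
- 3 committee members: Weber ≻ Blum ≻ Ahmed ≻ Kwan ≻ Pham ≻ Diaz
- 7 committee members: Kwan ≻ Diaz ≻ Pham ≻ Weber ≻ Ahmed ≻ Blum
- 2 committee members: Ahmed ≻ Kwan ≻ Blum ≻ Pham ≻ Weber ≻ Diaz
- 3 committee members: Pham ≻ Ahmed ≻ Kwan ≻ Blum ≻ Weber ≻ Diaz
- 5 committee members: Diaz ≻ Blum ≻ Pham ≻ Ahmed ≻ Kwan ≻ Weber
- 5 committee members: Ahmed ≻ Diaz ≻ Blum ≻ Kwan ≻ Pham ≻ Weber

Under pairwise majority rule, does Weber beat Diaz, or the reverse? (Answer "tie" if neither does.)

Diaz

Ballots ranking Weber above Diaz: 3 + 2 + 3 = 8.
Ballots ranking Diaz above Weber: 29 − 8 = 21.
Diaz wins the head-to-head 21–8.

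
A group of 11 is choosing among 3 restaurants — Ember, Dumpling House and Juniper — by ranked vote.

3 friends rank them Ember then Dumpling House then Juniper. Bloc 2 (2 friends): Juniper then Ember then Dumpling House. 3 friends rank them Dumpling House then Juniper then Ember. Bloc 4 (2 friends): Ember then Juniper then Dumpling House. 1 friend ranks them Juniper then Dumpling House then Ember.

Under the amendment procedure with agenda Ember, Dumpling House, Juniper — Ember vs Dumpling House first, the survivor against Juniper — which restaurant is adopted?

Round 1: Ember vs Dumpling House — 7–4, Ember advances.
Round 2: Ember vs Juniper — 5–6, Juniper advances.
The agenda winner is Juniper.

Juniper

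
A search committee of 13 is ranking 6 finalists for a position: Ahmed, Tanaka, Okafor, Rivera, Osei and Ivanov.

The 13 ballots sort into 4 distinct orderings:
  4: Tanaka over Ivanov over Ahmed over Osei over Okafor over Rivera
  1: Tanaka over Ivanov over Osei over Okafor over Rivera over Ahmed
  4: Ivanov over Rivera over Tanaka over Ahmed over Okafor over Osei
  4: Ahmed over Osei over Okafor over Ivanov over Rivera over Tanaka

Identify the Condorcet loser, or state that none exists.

Head-to-head results (13 committee members):
Ahmed vs Tanaka: 4 to 9, Tanaka.
Ahmed vs Okafor: 12 to 1, Ahmed.
Ahmed vs Rivera: Ahmed is ranked higher on 4+4 = 8 ballots, Rivera on 5. Ahmed wins 8–5.
Ahmed vs Osei: 12 to 1, Ahmed.
Ahmed vs Ivanov: 4 for Ahmed, 9 for Ivanov — Ivanov by 9–4.
Tanaka–Okafor: Tanaka 9–4.
Tanaka vs Rivera: 4+1 = 5 for Tanaka, 8 for Rivera — Rivera by 8–5.
Tanaka vs Osei: 4+1+4 = 9 for Tanaka, 4 for Osei — Tanaka by 9–4.
Tanaka vs Ivanov: Tanaka is ranked higher on 4+1 = 5 ballots, Ivanov on 8. Ivanov wins 8–5.
Okafor vs Rivera: Okafor is ranked higher on 4+1+4 = 9 ballots, Rivera on 4. Okafor wins 9–4.
Okafor vs Osei: Okafor preferred on 4 ballots; Osei wins 9–4.
Okafor vs Ivanov: Ivanov wins 9–4.
Rivera vs Osei: 4 to 9, Osei.
Rivera vs Ivanov: Rivera preferred on 0 ballots; Ivanov wins 13–0.
Osei–Ivanov: Ivanov 9–4.
Every candidate wins at least one matchup (Ahmed beats Okafor; Tanaka beats Ahmed; Okafor beats Rivera; Rivera beats Tanaka; Osei beats Okafor; Ivanov beats Ahmed), so there is no Condorcet loser.

none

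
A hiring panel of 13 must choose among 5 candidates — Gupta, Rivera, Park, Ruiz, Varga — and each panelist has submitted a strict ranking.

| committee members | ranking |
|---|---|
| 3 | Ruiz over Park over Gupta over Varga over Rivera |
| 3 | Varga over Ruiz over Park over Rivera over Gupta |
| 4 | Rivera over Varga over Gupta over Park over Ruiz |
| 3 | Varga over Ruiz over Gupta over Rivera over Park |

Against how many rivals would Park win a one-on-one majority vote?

0

Park against each rival (13 committee members):
Park vs Gupta: Park is ranked higher on 3+3 = 6 ballots, Gupta on 7. Gupta wins 7–6.
Park vs Rivera: 6 to 7, Rivera.
Park vs Ruiz: Ruiz, 9–4.
Park vs Varga: 3 for Park, 10 for Varga — Varga by 10–3.
Park beats no one; loses to Gupta, Rivera, Ruiz, Varga — 0 pairwise wins.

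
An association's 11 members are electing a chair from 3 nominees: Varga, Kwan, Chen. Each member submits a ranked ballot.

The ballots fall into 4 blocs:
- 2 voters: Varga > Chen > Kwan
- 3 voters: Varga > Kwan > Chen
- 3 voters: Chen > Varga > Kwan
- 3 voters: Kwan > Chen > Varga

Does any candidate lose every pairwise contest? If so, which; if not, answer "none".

none

Head-to-head results (11 voters):
Varga vs Kwan: 8 to 3, Varga.
Varga–Chen: Chen 6–5.
Kwan vs Chen: Kwan wins 6–5.
Each candidate has at least one pairwise win (Varga beats Kwan; Kwan beats Chen; Chen beats Varga) — no Condorcet loser.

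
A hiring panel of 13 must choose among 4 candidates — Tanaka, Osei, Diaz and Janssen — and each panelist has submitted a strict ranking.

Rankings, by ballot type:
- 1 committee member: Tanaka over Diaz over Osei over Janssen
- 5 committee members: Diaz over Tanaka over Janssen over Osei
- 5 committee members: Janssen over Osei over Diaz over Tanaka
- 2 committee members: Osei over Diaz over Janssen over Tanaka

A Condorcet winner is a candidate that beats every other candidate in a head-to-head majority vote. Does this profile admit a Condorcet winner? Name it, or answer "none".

Head-to-head results (13 committee members):
Tanaka vs Osei: Tanaka preferred on 1+5 = 6 ballots; Osei wins 7–6.
Tanaka vs Diaz: Tanaka is ranked higher on 1 ballot, Diaz on 12. Diaz wins 12–1.
Tanaka vs Janssen: Tanaka is ranked higher on 1+5 = 6 ballots, Janssen on 7. Janssen wins 7–6.
Osei vs Diaz: 7 to 6, Osei.
Osei vs Janssen: 3 to 10, Janssen.
Diaz vs Janssen: 8 to 5, Diaz.
No candidate is unbeaten: Tanaka loses to Osei; Osei loses to Janssen; Diaz loses to Osei; Janssen loses to Diaz. In particular Osei > Diaz > Janssen > Osei is a majority cycle — no Condorcet winner exists.

none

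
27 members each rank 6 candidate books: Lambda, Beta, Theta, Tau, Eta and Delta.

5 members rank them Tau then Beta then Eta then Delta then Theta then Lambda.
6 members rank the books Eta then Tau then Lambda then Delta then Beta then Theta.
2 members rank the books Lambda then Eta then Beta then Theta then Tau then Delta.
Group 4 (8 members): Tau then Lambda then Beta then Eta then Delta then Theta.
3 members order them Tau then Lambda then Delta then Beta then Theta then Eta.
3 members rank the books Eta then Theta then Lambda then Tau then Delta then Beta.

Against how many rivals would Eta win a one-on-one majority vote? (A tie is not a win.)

Eta against each rival (27 members):
Eta vs Lambda: Eta is ranked higher on 5+6+3 = 14 ballots, Lambda on 13. Eta wins 14–13.
Eta vs Beta: 6+2+3 = 11 for Eta, 16 for Beta — Beta by 16–11.
Eta–Theta: Eta 24–3.
Eta–Tau: Tau 16–11.
Eta vs Delta: Eta is ranked higher on 5+6+2+8+3 = 24 ballots, Delta on 3. Eta wins 24–3.
Eta beats Lambda, Theta, Delta; loses to Beta, Tau — 3 pairwise wins.

3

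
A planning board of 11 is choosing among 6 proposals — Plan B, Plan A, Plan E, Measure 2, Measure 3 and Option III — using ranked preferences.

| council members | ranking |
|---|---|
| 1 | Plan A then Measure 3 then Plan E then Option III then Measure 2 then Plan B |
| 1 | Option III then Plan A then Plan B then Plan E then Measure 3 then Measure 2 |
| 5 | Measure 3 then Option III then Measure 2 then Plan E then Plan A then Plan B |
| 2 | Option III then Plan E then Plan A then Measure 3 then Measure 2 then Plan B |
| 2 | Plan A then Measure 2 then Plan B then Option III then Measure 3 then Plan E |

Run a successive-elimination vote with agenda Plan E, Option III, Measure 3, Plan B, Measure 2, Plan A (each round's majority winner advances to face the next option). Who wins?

Round 1: Plan E vs Option III — 1–10, Option III advances.
Round 2: Option III vs Measure 3 — 5–6, Measure 3 advances.
Round 3: Measure 3 vs Plan B — 8–3, Measure 3 advances.
Round 4: Measure 3 vs Measure 2 — 9–2, Measure 3 advances.
Round 5: Measure 3 vs Plan A — 5–6, Plan A advances.
The agenda winner is Plan A.

Plan A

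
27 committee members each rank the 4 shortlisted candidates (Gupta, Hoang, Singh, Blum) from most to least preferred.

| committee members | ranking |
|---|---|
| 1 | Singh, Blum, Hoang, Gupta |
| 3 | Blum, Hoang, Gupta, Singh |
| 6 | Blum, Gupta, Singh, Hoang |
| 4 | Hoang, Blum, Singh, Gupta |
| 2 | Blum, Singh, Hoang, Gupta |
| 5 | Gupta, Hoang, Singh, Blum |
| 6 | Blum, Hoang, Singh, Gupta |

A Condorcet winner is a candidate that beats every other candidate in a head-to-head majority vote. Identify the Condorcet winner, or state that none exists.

Check each pair by majority over 27 ballots:
Gupta vs Hoang: Hoang, 16–11.
Gupta vs Singh: Gupta, 14–13.
Gupta vs Blum: Blum wins 22–5.
Hoang vs Singh: Hoang wins 18–9.
Hoang–Blum: Blum 18–9.
Singh vs Blum: Blum, 21–6.
Blum defeats every rival head-to-head and is the Condorcet winner.

Blum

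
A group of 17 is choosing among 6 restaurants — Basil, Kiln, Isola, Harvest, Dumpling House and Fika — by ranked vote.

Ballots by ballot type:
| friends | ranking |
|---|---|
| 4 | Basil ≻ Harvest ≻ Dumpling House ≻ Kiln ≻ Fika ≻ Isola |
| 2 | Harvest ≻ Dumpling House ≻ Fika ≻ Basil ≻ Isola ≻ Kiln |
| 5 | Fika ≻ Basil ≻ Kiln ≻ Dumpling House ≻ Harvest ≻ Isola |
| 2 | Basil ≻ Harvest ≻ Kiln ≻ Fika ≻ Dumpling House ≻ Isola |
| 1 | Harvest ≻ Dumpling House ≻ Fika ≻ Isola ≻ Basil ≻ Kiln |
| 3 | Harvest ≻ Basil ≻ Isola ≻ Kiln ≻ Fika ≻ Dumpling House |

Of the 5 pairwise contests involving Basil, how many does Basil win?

Basil against each rival (17 friends):
Basil vs Kiln: Basil wins 17–0.
Basil vs Isola: Basil wins 16–1.
Basil vs Harvest: Basil is ranked higher on 4+5+2 = 11 ballots, Harvest on 6. Basil wins 11–6.
Basil vs Dumpling House: Basil, 14–3.
Basil vs Fika: Basil is ranked higher on 4+2+3 = 9 ballots, Fika on 8. Basil wins 9–8.
Basil beats Kiln, Isola, Harvest, Dumpling House, Fika — 5 pairwise wins.

5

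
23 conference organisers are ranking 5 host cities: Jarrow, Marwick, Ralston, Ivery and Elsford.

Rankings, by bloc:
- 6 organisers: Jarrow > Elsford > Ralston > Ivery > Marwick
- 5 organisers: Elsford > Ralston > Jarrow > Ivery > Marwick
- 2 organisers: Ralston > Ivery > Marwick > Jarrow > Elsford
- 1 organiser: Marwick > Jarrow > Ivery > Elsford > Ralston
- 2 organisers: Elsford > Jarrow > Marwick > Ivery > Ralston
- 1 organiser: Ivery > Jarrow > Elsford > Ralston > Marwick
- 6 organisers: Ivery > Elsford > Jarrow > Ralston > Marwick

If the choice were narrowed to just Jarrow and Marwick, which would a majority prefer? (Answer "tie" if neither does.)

Ballots ranking Jarrow above Marwick: 6 + 5 + 2 + 1 + 6 = 20.
Ballots ranking Marwick above Jarrow: 23 − 20 = 3.
Jarrow wins the head-to-head 20–3.

Jarrow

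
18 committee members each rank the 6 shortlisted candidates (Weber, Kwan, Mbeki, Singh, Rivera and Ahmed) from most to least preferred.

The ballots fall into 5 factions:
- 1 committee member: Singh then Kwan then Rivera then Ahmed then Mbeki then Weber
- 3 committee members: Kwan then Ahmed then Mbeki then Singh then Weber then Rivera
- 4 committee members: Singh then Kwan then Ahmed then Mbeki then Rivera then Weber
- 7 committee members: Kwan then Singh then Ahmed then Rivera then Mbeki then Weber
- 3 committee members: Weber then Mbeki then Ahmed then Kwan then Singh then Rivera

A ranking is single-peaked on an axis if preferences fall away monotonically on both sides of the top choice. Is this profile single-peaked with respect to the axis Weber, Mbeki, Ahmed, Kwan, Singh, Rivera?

yes

Axis positions: Weber=1, Mbeki=2, Ahmed=3, Kwan=4, Singh=5, Rivera=6.
Faction 1 (peak Singh at position 5): ranking walks positions 5-4-6-3-2-1, expanding outward from the peak — single-peaked.
Faction 2 (peak Kwan at position 4): ranking walks positions 4-3-2-5-1-6, expanding outward from the peak — single-peaked.
Faction 3 (peak Singh at position 5): ranking walks positions 5-4-3-2-6-1, expanding outward from the peak — single-peaked.
Faction 4 (peak Kwan at position 4): ranking walks positions 4-5-3-6-2-1, expanding outward from the peak — single-peaked.
Faction 5 (peak Weber at position 1): ranking walks positions 1-2-3-4-5-6, expanding outward from the peak — single-peaked.
Every ranking is single-peaked on this axis.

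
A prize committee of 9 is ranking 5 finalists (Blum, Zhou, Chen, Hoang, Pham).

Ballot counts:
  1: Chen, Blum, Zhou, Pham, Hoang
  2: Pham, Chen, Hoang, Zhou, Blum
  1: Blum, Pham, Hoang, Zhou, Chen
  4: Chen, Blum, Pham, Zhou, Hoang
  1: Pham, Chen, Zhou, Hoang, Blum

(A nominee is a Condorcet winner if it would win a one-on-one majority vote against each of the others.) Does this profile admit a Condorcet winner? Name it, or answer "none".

Chen

Check each pair by majority over 9 ballots:
Blum–Zhou: Blum 6–3.
Blum–Chen: Chen 8–1.
Blum–Hoang: Blum 6–3.
Blum vs Pham: Blum wins 6–3.
Zhou–Chen: Chen 8–1.
Zhou vs Hoang: Zhou, 6–3.
Zhou–Pham: Pham 8–1.
Chen vs Hoang: Chen, 8–1.
Chen vs Pham: Chen wins 5–4.
Hoang vs Pham: Pham, 9–0.
Only Chen has no losses; Chen is the Condorcet winner.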